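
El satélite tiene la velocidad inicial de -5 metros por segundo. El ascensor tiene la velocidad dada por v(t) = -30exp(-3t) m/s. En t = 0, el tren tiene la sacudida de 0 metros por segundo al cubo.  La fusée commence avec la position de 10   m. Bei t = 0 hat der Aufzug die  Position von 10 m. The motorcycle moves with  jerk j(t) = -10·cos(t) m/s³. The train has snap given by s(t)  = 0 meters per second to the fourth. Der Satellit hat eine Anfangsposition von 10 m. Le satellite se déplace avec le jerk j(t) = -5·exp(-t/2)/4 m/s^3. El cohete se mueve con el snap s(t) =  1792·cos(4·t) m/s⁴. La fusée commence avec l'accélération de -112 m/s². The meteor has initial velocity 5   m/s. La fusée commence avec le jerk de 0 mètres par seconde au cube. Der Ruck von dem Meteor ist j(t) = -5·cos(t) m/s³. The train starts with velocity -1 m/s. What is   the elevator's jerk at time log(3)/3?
Starting from velocity v(t) = -30·exp(-3·t), we take 2 derivatives. Differentiating velocity, we get acceleration: a(t) = 90·exp(-3·t). Differentiating acceleration, we get jerk: j(t) = -270·exp(-3·t). From the given jerk equation j(t) = -270·exp(-3·t), we substitute t = log(3)/3 to get j = -90.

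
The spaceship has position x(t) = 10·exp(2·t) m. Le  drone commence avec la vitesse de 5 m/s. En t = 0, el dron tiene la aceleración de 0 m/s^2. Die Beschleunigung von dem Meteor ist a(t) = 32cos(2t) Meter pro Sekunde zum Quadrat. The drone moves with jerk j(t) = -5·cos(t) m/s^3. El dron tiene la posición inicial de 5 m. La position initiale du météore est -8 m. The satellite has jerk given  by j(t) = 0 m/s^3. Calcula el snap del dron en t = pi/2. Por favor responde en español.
Debemos derivar nuestra ecuación de la sacudida j(t) = -5·cos(t) 1 vez. Tomando d/dt de j(t), encontramos s(t) = 5·sin(t). Usando s(t) = 5·sin(t) y sustituyendo t = pi/2, encontramos s = 5.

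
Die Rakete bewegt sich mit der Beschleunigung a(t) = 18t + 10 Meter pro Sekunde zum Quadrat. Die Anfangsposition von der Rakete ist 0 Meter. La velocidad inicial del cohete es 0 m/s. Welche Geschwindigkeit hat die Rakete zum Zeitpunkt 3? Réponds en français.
En partant de l'accélération a(t) = 18·t + 10, nous prenons 1 primitive. En intégrant l'accélération et en utilisant la condition initiale v(0) = 0, nous obtenons v(t) = t·(9·t + 10). De l'équation de la vitesse v(t) = t·(9·t + 10), nous substituons t = 3 pour obtenir v = 111.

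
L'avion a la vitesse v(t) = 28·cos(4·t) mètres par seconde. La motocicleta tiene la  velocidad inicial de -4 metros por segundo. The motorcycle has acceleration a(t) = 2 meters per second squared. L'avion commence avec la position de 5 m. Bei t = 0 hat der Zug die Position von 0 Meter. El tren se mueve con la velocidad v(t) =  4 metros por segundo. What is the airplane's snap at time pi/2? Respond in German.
Wir müssen unsere Gleichung für die Geschwindigkeit v(t) = 28·cos(4·t) 3-mal ableiten. Mit d/dt von v(t) finden wir a(t) = -112·sin(4·t). Die Ableitung von der Beschleunigung ergibt den Ruck: j(t) = -448·cos(4·t). Mit d/dt von j(t) finden wir s(t) = 1792·sin(4·t). Aus der Gleichung für den Snap s(t) = 1792·sin(4·t), setzen wir t = pi/2 ein und erhalten s = 0.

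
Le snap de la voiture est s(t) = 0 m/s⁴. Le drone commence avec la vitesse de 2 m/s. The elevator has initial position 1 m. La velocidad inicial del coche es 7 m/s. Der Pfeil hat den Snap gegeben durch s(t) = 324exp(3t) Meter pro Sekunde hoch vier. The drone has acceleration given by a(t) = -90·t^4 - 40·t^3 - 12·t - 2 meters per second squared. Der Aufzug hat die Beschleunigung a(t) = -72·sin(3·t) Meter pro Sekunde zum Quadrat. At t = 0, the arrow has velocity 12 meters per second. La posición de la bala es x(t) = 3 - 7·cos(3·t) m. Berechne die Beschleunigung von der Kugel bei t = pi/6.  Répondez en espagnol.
Para resolver esto, necesitamos tomar 2 derivadas de nuestra ecuación de la posición x(t) = 3 - 7·cos(3·t). La derivada de la posición da la velocidad: v(t) = 21·sin(3·t). Tomando d/dt de v(t), encontramos a(t) = 63·cos(3·t). Tenemos la aceleración a(t) = 63·cos(3·t). Sustituyendo t = pi/6: a(pi/6) = 0.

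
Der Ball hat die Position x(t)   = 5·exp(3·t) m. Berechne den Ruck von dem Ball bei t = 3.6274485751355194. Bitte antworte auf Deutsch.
Wir müssen unsere Gleichung für die Position x(t) = 5·exp(3·t) 3-mal ableiten. Durch Ableiten von der Position erhalten wir die Geschwindigkeit: v(t) = 15·exp(3·t). Die Ableitung von der Geschwindigkeit ergibt die Beschleunigung: a(t) = 45·exp(3·t). Die Ableitung von der Beschleunigung ergibt den Ruck: j(t) = 135·exp(3·t). Mit j(t) = 135·exp(3·t) und Einsetzen von t = 3.6274485751355194, finden wir j = 7185822.20036258.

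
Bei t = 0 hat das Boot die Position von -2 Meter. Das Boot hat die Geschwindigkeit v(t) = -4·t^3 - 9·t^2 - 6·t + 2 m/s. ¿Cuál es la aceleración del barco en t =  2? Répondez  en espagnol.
Debemos derivar nuestra ecuación de la velocidad v(t) = -4·t^3 - 9·t^2 - 6·t + 2 1 vez. Derivando la velocidad, obtenemos la aceleración: a(t) = -12·t^2 - 18·t - 6. De la ecuación de la aceleración a(t) = -12·t^2 - 18·t - 6, sustituimos t = 2 para obtener a = -90.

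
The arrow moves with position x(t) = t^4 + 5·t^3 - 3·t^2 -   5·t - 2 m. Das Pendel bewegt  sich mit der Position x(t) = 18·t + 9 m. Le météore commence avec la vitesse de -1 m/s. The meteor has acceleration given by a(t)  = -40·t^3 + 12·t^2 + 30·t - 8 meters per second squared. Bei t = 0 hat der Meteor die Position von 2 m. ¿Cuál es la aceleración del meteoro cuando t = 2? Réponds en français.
Nous avons l'accélération a(t) = -40·t^3 + 12·t^2 + 30·t - 8. En substituant t = 2: a(2) = -220.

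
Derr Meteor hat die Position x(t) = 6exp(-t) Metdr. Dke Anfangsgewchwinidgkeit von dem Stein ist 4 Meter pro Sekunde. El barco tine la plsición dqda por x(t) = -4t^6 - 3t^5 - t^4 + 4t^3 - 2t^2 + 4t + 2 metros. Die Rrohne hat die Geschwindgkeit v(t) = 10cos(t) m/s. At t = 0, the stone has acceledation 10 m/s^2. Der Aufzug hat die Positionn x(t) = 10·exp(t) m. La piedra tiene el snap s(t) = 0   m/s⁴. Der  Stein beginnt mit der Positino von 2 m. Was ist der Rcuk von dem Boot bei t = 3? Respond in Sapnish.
Partiendo de la posición x(t) = -4·t^6 - 3·t^5 - t^4 + 4·t^3 - 2·t^2 + 4·t + 2, tomamos 3 derivadas. Derivando la posición, obtenemos la velocidad: v(t) = -24·t^5 - 15·t^4 - 4·t^3 + 12·t^2 - 4·t + 4. La derivada de la velocidad da la aceleración: a(t) = -120·t^4 - 60·t^3 - 12·t^2 + 24·t - 4. Tomando d/dt de a(t), encontramos j(t) = -480·t^3 - 180·t^2 - 24·t + 24. Tenemos la sacudida j(t) = -480·t^3 - 180·t^2 - 24·t + 24. Sustituyendo t = 3: j(3) = -14628.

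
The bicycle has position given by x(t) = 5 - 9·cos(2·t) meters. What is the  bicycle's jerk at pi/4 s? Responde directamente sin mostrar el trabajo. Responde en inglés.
The jerk at t = pi/4 is j = -72.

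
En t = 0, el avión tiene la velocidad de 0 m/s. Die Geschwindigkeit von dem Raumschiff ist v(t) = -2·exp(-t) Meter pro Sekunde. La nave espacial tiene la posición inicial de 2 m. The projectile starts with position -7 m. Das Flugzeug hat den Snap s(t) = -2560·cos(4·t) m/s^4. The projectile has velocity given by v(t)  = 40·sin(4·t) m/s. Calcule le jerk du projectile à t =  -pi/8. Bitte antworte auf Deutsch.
Wir müssen unsere Gleichung für die Geschwindigkeit v(t) = 40·sin(4·t) 2-mal ableiten. Die Ableitung von der Geschwindigkeit ergibt die Beschleunigung: a(t) = 160·cos(4·t). Mit d/dt von a(t) finden wir j(t) = -640·sin(4·t). Mit j(t) = -640·sin(4·t) und Einsetzen von t = -pi/8, finden wir j = 640.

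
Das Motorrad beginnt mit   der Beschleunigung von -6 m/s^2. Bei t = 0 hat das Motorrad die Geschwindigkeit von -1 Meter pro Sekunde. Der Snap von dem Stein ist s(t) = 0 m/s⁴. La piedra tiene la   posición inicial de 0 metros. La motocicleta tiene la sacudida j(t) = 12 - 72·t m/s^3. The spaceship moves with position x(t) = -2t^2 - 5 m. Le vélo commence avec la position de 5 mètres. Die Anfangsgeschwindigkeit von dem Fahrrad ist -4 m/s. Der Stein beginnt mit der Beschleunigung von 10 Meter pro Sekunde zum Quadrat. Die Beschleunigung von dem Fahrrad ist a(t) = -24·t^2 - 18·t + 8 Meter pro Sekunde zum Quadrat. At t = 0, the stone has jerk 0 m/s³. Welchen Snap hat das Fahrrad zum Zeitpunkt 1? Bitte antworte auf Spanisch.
Para resolver esto, necesitamos tomar 2 derivadas de nuestra ecuación de la aceleración a(t) = -24·t^2 - 18·t + 8. Tomando d/dt de a(t), encontramos j(t) = -48·t - 18. Tomando d/dt de j(t), encontramos s(t) = -48. Usando s(t) = -48 y sustituyendo t = 1, encontramos s = -48.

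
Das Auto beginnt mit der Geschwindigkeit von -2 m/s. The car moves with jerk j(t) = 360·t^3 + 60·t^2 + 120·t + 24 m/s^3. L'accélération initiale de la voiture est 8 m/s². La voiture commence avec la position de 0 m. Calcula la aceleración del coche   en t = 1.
Necesitamos integrar nuestra ecuación de la sacudida j(t) = 360·t^3 + 60·t^2 + 120·t + 24 1 vez. La antiderivada de la sacudida, con a(0) = 8, da la aceleración: a(t) = 90·t^4 + 20·t^3 + 60·t^2 + 24·t + 8. Usando a(t) = 90·t^4 + 20·t^3 + 60·t^2 + 24·t + 8 y sustituyendo t = 1, encontramos a = 202.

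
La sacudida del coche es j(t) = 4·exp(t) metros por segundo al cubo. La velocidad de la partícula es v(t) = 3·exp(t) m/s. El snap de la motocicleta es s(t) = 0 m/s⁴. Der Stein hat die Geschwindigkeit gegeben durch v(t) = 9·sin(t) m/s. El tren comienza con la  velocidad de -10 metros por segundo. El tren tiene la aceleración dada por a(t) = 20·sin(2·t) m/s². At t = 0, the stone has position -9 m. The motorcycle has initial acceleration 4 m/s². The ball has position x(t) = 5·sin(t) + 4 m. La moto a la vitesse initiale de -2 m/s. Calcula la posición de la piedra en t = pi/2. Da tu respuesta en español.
Partiendo de la velocidad v(t) = 9·sin(t), tomamos 1 integral. Integrando la velocidad y usando la condición inicial x(0) = -9, obtenemos x(t) = -9·cos(t). Tenemos la posición x(t) = -9·cos(t). Sustituyendo t = pi/2: x(pi/2) = 0.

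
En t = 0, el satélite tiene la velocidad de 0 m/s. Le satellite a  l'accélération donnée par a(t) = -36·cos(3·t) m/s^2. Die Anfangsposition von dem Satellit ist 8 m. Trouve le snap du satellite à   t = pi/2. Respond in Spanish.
Partiendo de la aceleración a(t) = -36·cos(3·t), tomamos 2 derivadas. Tomando d/dt de a(t), encontramos j(t) = 108·sin(3·t). Tomando d/dt de j(t), encontramos s(t) = 324·cos(3·t). Tenemos el snap s(t) = 324·cos(3·t). Sustituyendo t = pi/2: s(pi/2) = 0.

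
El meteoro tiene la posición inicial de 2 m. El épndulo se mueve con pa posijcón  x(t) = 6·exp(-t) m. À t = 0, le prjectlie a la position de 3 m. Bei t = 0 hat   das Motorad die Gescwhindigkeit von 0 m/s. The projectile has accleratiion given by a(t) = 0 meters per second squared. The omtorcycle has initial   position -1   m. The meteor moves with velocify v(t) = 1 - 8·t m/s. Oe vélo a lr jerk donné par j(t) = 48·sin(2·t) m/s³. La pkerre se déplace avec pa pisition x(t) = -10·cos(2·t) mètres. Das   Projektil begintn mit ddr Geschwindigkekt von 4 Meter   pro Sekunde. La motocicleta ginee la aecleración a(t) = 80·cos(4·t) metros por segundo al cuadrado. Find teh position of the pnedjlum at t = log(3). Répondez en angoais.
Using x(t) = 6·exp(-t) and substituting t = log(3), we find x = 2.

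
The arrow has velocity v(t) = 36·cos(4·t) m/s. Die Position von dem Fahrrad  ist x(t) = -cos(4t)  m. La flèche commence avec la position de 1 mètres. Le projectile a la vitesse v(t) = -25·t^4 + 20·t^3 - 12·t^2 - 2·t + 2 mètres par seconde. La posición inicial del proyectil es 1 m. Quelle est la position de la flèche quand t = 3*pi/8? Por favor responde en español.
Para resolver esto, necesitamos tomar 1 integral de nuestra ecuación de la velocidad v(t) = 36·cos(4·t). La integral de la velocidad es la posición. Usando x(0) = 1, obtenemos x(t) = 9·sin(4·t) + 1. Tenemos la posición x(t) = 9·sin(4·t) + 1. Sustituyendo t = 3*pi/8: x(3*pi/8) = -8.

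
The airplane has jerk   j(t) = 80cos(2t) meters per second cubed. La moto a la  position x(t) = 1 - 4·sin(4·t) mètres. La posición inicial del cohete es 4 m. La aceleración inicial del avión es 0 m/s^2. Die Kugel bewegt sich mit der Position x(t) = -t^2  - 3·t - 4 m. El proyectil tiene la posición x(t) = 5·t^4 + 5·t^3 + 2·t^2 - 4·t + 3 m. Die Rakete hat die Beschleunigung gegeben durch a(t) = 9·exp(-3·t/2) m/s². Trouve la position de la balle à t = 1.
En utilisant x(t) = -t^2 - 3·t - 4 et en substituant t = 1, nous trouvons x = -8.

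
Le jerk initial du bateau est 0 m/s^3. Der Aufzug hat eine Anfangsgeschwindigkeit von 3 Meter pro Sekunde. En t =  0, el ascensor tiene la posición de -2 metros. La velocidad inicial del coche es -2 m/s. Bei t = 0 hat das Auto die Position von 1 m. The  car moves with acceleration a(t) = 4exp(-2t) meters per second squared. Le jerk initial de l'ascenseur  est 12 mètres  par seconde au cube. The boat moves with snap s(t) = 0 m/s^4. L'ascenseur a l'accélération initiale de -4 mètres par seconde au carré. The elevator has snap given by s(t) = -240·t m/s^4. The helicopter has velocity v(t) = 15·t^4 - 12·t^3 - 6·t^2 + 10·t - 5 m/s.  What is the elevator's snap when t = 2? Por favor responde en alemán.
Mit s(t) = -240·t und Einsetzen von t = 2, finden wir s = -480.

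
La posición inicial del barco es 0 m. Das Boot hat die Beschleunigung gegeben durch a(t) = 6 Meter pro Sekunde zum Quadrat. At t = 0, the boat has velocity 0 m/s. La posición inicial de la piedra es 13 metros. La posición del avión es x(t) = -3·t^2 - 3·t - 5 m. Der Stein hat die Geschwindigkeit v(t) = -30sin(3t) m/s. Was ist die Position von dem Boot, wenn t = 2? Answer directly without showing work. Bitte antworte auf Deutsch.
Bei t = 2, x = 12.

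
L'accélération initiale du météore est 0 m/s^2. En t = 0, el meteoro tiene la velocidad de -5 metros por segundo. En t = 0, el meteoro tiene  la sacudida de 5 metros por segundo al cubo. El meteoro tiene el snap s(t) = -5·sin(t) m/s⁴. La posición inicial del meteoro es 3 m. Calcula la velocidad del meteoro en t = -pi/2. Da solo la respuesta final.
La respuesta es 0.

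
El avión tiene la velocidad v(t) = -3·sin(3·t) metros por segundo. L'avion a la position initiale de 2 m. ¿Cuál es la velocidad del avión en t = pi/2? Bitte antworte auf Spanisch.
De la ecuación de la velocidad v(t) = -3·sin(3·t), sustituimos t = pi/2 para obtener v = 3.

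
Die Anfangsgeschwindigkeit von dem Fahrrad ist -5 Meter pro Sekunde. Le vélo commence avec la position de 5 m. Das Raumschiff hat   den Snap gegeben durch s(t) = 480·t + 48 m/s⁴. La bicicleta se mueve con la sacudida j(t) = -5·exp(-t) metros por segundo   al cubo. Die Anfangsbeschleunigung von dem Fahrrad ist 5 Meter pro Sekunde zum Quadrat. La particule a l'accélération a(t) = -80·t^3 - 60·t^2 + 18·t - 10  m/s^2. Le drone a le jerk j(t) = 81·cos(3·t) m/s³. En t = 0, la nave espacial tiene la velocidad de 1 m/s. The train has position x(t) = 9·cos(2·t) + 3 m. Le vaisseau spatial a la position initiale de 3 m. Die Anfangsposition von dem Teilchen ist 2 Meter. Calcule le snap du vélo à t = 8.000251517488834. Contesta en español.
Debemos derivar nuestra ecuación de la sacudida j(t) = -5·exp(-t) 1 vez. Derivando la sacudida, obtenemos el snap: s(t) = 5·exp(-t). Tenemos el snap s(t) = 5·exp(-t). Sustituyendo t = 8.000251517488834: s(8.000251517488834) = 0.00167689131897357.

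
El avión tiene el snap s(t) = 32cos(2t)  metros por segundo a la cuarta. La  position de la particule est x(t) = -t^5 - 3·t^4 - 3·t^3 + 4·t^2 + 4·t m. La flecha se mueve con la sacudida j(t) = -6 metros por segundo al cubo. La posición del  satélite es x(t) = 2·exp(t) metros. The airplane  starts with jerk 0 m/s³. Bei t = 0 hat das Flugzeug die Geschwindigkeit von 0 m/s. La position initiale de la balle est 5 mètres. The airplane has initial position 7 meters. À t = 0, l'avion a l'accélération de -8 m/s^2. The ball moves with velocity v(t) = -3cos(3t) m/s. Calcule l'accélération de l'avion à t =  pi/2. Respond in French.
Nous devons trouver la primitive de notre équation du snap s(t) = 32·cos(2·t) 2 fois. La primitive du snap est le jerk. En utilisant j(0) = 0, nous obtenons j(t) = 16·sin(2·t). En intégrant le jerk et en utilisant la condition initiale a(0) = -8, nous obtenons a(t) = -8·cos(2·t). Nous avons l'accélération a(t) = -8·cos(2·t). En substituant t = pi/2: a(pi/2) = 8.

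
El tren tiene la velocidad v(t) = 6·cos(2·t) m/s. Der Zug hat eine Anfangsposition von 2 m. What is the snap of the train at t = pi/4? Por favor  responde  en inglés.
To solve this, we need to take 3 derivatives of our velocity equation v(t) = 6·cos(2·t). Taking d/dt of v(t), we find a(t) = -12·sin(2·t). Differentiating acceleration, we get jerk: j(t) = -24·cos(2·t). Differentiating jerk, we get snap: s(t) = 48·sin(2·t). We have snap s(t) = 48·sin(2·t). Substituting t = pi/4: s(pi/4) = 48.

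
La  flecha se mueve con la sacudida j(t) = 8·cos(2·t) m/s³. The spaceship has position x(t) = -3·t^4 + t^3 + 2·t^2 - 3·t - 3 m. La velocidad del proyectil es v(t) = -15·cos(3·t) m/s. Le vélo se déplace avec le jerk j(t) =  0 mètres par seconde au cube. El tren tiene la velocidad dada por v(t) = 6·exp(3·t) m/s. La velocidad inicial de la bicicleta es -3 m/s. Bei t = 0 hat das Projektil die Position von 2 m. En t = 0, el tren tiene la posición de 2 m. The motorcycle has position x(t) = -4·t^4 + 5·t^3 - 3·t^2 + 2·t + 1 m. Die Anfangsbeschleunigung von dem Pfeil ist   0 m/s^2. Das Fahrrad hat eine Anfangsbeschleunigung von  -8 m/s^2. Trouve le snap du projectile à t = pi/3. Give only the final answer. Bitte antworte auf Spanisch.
La respuesta es 0.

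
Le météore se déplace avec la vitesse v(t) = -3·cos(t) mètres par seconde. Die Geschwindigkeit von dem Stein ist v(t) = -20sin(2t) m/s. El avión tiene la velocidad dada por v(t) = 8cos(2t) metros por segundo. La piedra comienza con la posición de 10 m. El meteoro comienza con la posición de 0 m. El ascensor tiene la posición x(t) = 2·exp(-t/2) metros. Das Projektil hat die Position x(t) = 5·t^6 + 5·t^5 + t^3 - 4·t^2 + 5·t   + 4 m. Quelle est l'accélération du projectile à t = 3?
Pour résoudre ceci, nous devons prendre 2 dérivées de notre équation de la position x(t) = 5·t^6 + 5·t^5 + t^3 - 4·t^2 + 5·t + 4. En dérivant la position, nous obtenons la vitesse: v(t) = 30·t^5 + 25·t^4 + 3·t^2 - 8·t + 5. En prenant d/dt de v(t), nous trouvons a(t) = 150·t^4 + 100·t^3 + 6·t - 8. De l'équation de l'accélération a(t) = 150·t^4 + 100·t^3 + 6·t - 8, nous substituons t = 3 pour obtenir a = 14860.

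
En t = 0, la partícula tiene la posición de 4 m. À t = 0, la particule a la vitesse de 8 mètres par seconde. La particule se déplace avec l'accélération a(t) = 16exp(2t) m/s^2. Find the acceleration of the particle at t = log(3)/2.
Using a(t) = 16·exp(2·t) and substituting t = log(3)/2, we find a = 48.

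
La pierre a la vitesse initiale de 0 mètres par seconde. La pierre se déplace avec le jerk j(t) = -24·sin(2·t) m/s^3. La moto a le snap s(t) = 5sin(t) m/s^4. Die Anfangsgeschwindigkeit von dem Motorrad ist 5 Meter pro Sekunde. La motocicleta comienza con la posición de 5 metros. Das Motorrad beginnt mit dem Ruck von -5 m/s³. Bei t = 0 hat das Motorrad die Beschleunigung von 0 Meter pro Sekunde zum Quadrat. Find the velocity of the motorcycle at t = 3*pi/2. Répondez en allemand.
Um dies zu lösen, müssen wir 3 Stammfunktionen unserer Gleichung für den Snap s(t) = 5·sin(t) finden. Das Integral von dem Snap ist der Ruck. Mit j(0) = -5 erhalten wir j(t) = -5·cos(t). Durch Integration von dem Ruck und Verwendung der Anfangsbedingung a(0) = 0, erhalten wir a(t) = -5·sin(t). Durch Integration von der Beschleunigung und Verwendung der Anfangsbedingung v(0) = 5, erhalten wir v(t) = 5·cos(t). Wir haben die Geschwindigkeit v(t) = 5·cos(t). Durch Einsetzen von t = 3*pi/2: v(3*pi/2) = 0.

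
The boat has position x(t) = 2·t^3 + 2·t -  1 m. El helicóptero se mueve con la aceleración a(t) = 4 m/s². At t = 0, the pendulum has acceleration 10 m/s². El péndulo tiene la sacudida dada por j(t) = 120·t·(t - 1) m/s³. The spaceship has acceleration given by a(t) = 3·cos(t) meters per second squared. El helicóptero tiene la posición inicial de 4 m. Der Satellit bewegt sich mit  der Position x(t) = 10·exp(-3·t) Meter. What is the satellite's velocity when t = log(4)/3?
To solve this, we need to take 1 derivative of our position equation x(t) = 10·exp(-3·t). Taking d/dt of x(t), we find v(t) = -30·exp(-3·t). Using v(t) = -30·exp(-3·t) and substituting t = log(4)/3, we find v = -15/2.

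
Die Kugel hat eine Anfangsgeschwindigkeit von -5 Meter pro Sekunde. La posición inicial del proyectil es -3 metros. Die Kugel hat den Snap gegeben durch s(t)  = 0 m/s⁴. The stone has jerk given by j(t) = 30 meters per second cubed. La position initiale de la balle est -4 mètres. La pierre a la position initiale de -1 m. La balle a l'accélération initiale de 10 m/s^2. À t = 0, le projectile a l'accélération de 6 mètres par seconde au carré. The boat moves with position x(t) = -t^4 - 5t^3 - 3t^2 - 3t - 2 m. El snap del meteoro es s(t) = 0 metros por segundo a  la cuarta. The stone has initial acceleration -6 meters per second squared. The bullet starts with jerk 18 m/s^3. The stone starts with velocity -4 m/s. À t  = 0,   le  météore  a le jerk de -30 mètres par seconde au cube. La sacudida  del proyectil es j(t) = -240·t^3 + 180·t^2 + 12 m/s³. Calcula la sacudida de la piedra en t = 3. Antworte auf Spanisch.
De la ecuación de la sacudida j(t) = 30, sustituimos t = 3 para obtener j = 30.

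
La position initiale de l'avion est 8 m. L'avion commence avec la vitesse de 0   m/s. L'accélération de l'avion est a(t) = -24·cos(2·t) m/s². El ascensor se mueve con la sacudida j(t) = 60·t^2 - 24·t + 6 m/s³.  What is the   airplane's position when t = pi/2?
We must find the integral of our acceleration equation a(t) = -24·cos(2·t) 2 times. The antiderivative of acceleration, with v(0) = 0, gives velocity: v(t) = -12·sin(2·t). Integrating velocity and using the initial condition x(0) = 8, we get x(t) = 6·cos(2·t) + 2. From the given position equation x(t) = 6·cos(2·t) + 2, we substitute t = pi/2 to get x = -4.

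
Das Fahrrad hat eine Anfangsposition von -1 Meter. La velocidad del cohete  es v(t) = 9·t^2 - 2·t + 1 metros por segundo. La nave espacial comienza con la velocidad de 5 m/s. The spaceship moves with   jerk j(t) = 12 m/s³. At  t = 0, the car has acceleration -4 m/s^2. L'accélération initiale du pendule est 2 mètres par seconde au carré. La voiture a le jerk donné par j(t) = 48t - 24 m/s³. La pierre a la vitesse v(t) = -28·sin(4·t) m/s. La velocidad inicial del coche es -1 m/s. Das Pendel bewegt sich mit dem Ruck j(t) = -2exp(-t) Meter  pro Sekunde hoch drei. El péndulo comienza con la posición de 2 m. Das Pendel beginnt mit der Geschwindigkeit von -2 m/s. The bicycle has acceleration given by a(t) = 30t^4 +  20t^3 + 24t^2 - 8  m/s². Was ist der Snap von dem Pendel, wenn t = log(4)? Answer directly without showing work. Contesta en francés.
La réponse est 1/2.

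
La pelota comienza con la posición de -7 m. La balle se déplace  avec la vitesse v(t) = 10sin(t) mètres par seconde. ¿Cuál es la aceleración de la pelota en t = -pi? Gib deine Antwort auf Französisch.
En partant de la vitesse v(t) = 10·sin(t), nous prenons 1 dérivée. En dérivant la vitesse, nous obtenons l'accélération: a(t) = 10·cos(t). Nous avons l'accélération a(t) = 10·cos(t). En substituant t = -pi: a(-pi) = -10.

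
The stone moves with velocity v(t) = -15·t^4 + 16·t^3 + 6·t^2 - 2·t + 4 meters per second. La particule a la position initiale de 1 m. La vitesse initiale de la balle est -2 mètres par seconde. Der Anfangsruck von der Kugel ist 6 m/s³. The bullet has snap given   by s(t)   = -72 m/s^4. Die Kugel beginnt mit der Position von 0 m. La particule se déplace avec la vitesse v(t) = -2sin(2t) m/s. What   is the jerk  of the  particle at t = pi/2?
To solve this, we need to take 2 derivatives of our velocity equation v(t) = -2·sin(2·t). The derivative of velocity gives acceleration: a(t) = -4·cos(2·t). Taking d/dt of a(t), we find j(t) = 8·sin(2·t). We have jerk j(t) = 8·sin(2·t). Substituting t = pi/2: j(pi/2) = 0.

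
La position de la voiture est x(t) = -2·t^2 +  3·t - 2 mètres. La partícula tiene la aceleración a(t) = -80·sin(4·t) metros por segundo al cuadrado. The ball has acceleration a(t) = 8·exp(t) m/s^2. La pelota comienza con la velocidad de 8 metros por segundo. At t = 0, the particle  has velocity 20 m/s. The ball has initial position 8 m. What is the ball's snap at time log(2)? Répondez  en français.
Nous devons dériver notre équation de l'accélération a(t) = 8·exp(t) 2 fois. La dérivée de l'accélération donne le jerk: j(t) = 8·exp(t). La dérivée du jerk donne le snap: s(t) = 8·exp(t). Nous avons le snap s(t) = 8·exp(t). En substituant t = log(2): s(log(2)) = 16.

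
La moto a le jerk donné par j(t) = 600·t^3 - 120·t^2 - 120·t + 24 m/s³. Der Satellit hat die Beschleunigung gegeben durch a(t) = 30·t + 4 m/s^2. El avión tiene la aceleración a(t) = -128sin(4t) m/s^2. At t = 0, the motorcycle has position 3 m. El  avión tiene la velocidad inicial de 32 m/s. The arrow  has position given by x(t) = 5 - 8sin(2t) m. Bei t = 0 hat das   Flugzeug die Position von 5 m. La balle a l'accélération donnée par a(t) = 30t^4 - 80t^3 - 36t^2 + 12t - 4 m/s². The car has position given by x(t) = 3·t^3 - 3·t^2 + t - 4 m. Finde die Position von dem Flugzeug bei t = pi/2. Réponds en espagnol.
Debemos encontrar la integral de nuestra ecuación de la aceleración a(t) = -128·sin(4·t) 2 veces. La integral de la aceleración, con v(0) = 32, da la velocidad: v(t) = 32·cos(4·t). La antiderivada de la velocidad, con x(0) = 5, da la posición: x(t) = 8·sin(4·t) + 5. Usando x(t) = 8·sin(4·t) + 5 y sustituyendo t = pi/2, encontramos x = 5.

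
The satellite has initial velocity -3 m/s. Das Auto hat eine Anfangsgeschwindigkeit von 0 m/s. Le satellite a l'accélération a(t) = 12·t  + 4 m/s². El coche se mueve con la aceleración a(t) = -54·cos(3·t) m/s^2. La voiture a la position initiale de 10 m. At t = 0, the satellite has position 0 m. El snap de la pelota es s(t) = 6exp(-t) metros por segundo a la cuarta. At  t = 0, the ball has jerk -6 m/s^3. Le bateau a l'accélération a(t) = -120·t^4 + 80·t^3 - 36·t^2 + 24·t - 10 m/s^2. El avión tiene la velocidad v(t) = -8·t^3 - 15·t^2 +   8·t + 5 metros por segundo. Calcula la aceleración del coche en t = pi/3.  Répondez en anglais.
From the given acceleration equation a(t) = -54·cos(3·t), we substitute t = pi/3 to get a = 54.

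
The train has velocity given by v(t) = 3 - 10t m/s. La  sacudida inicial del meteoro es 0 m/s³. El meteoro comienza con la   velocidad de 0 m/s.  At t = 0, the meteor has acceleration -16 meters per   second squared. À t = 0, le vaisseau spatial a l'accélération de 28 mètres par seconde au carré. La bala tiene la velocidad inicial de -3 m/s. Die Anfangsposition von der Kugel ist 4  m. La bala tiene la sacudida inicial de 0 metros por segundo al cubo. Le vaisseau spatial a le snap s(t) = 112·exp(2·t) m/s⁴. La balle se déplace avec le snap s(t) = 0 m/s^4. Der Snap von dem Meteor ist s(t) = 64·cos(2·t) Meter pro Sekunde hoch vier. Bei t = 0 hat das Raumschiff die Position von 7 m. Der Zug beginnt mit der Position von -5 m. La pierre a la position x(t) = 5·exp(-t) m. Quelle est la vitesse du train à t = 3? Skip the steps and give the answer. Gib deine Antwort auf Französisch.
La vitesse à t = 3 est v = -27.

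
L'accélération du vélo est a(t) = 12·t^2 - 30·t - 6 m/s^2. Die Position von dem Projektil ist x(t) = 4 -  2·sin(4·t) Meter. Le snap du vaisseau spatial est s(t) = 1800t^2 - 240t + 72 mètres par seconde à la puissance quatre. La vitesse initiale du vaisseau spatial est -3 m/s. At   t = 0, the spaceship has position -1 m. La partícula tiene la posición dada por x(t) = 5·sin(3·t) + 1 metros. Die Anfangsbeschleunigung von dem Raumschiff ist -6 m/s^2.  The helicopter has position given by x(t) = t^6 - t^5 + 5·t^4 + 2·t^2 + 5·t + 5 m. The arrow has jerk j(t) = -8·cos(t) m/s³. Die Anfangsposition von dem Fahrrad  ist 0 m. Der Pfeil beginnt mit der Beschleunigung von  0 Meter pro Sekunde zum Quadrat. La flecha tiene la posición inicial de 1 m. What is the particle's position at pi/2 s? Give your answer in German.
Aus der Gleichung für die Position x(t) = 5·sin(3·t) + 1, setzen wir t = pi/2 ein und erhalten x = -4.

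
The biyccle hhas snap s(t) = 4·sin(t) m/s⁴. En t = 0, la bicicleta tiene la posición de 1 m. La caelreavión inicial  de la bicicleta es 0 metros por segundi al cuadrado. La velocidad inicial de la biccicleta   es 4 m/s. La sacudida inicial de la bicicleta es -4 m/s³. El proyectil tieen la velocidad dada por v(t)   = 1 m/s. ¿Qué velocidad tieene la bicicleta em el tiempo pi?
Necesitamos integrar nuestra ecuación del snap s(t) = 4·sin(t) 3 veces. Tomando ∫s(t)dt y aplicando j(0) = -4, encontramos j(t) = -4·cos(t). Tomando ∫j(t)dt y aplicando a(0) = 0, encontramos a(t) = -4·sin(t). Integrando la aceleración y usando la condición inicial v(0) = 4, obtenemos v(t) = 4·cos(t). De la ecuación de la velocidad v(t) = 4·cos(t), sustituimos t = pi para obtener v = -4.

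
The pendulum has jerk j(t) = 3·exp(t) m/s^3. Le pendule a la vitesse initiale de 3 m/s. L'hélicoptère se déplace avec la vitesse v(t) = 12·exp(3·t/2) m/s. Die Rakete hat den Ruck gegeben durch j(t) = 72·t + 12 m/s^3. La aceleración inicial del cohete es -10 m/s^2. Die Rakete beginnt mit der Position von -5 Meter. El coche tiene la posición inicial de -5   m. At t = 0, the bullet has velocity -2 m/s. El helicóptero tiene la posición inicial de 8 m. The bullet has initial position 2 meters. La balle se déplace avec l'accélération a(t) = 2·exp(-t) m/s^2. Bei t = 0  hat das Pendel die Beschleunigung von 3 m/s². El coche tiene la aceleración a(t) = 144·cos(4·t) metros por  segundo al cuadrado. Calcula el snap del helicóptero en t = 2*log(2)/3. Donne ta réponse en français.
Nous devons dériver notre équation de la vitesse v(t) = 12·exp(3·t/2) 3 fois. La dérivée de la vitesse donne l'accélération: a(t) = 18·exp(3·t/2). En dérivant l'accélération, nous obtenons le jerk: j(t) = 27·exp(3·t/2). En prenant d/dt de j(t), nous trouvons s(t) = 81·exp(3·t/2)/2. De l'équation du snap s(t) = 81·exp(3·t/2)/2, nous substituons t = 2*log(2)/3 pour obtenir s = 81.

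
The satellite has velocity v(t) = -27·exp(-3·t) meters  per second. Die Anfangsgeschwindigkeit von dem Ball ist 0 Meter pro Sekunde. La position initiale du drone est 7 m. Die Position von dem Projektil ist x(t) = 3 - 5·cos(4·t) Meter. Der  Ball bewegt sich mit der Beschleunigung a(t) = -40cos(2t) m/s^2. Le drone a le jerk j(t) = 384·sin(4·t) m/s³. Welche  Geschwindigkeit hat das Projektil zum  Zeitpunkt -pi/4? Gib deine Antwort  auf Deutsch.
Um dies zu lösen, müssen wir 1 Ableitung unserer Gleichung für die Position x(t) = 3 - 5·cos(4·t) nehmen. Mit d/dt von x(t) finden wir v(t) = 20·sin(4·t). Wir haben die Geschwindigkeit v(t) = 20·sin(4·t). Durch Einsetzen von t = -pi/4: v(-pi/4) = 0.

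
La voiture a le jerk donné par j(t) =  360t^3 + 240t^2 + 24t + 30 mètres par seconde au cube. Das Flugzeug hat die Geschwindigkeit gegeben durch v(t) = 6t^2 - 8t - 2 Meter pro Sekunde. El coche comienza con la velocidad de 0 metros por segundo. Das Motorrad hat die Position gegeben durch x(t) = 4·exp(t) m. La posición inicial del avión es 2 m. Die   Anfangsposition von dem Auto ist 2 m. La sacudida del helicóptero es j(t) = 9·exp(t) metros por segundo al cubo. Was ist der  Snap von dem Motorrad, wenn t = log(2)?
Wir müssen unsere Gleichung für die Position x(t) = 4·exp(t) 4-mal ableiten. Die Ableitung von der Position ergibt die Geschwindigkeit: v(t) = 4·exp(t). Durch Ableiten von der Geschwindigkeit erhalten wir die Beschleunigung: a(t) = 4·exp(t). Mit d/dt von a(t) finden wir j(t) = 4·exp(t). Die Ableitung von dem Ruck ergibt den Snap: s(t) = 4·exp(t). Mit s(t) = 4·exp(t) und Einsetzen von t = log(2), finden wir s = 8.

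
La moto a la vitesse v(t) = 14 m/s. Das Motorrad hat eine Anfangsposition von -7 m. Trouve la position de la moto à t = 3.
En partant de la vitesse v(t) = 14, nous prenons 1 primitive. En intégrant la vitesse et en utilisant la condition initiale x(0) = -7, nous obtenons x(t) = 14·t - 7. En utilisant x(t) = 14·t - 7 et en substituant t = 3, nous trouvons x = 35.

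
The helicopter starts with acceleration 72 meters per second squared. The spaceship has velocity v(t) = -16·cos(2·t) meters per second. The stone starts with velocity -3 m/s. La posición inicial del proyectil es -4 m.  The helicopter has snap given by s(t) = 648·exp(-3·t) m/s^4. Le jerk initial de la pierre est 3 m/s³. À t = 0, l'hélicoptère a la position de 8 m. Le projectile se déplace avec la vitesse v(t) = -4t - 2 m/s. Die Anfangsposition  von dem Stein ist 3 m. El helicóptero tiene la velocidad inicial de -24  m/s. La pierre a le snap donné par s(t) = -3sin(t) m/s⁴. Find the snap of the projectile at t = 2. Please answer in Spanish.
Partiendo de la velocidad v(t) = -4·t - 2, tomamos 3 derivadas. Tomando d/dt de v(t), encontramos a(t) = -4. La derivada de la aceleración da la sacudida: j(t) = 0. Derivando la sacudida, obtenemos el snap: s(t) = 0. De la ecuación del snap s(t) = 0, sustituimos t = 2 para obtener s = 0.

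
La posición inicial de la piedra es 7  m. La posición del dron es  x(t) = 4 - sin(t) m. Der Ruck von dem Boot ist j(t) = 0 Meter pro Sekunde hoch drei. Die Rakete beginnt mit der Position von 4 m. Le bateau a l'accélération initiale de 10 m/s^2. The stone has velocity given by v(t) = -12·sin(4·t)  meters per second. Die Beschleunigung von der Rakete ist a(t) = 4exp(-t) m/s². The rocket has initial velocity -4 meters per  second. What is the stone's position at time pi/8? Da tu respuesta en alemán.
Um dies zu lösen, müssen wir 1 Stammfunktion unserer Gleichung für die Geschwindigkeit v(t) = -12·sin(4·t) finden. Das Integral von der Geschwindigkeit ist die Position. Mit x(0) = 7 erhalten wir x(t) = 3·cos(4·t) + 4. Wir haben die Position x(t) = 3·cos(4·t) + 4. Durch Einsetzen von t = pi/8: x(pi/8) = 4.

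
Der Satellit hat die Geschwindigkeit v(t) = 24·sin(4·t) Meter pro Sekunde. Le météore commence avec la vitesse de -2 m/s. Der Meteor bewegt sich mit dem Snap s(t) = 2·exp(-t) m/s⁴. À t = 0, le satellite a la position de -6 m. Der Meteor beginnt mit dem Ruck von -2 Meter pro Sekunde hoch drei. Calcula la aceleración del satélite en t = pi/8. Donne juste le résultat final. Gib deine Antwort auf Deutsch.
Bei t = pi/8, a = 0.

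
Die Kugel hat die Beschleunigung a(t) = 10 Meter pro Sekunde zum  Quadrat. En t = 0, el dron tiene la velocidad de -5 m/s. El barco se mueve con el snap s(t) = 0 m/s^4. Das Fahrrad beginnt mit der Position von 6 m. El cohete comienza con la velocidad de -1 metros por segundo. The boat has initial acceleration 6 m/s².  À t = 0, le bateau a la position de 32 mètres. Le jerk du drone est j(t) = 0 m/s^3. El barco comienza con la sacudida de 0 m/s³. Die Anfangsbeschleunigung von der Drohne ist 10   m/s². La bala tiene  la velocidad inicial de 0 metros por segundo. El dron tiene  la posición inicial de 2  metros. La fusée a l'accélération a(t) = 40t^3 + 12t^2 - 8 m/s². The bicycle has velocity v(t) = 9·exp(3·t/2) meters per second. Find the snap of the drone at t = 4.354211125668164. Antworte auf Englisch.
Starting from jerk j(t) = 0, we take 1 derivative. Taking d/dt of j(t), we find s(t) = 0. Using s(t) = 0 and substituting t = 4.354211125668164, we find s = 0.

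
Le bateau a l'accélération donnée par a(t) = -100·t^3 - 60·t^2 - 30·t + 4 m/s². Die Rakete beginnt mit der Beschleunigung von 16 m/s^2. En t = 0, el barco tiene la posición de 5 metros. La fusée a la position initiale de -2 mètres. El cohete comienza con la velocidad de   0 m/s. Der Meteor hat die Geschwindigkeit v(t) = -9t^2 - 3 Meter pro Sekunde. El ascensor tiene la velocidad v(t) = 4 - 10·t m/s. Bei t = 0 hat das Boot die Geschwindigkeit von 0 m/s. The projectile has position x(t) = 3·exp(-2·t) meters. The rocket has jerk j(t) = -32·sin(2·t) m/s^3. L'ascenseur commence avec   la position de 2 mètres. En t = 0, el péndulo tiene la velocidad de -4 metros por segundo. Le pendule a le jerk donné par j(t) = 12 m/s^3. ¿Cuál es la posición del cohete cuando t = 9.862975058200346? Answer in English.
To solve this, we need to take 3 antiderivatives of our jerk equation j(t) = -32·sin(2·t). The integral of jerk, with a(0) = 16, gives acceleration: a(t) = 16·cos(2·t). Finding the integral of a(t) and using v(0) = 0: v(t) = 8·sin(2·t). Finding the antiderivative of v(t) and using x(0) = -2: x(t) = 2 - 4·cos(2·t). We have position x(t) = 2 - 4·cos(2·t). Substituting t = 9.862975058200346: x(9.862975058200346) = -0.559704521299027.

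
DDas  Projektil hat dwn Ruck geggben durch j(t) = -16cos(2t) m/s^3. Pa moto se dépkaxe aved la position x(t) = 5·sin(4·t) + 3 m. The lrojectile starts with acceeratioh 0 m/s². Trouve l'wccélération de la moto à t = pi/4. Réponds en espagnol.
Debemos derivar nuestra ecuación de la posición x(t) = 5·sin(4·t) + 3 2 veces. Tomando d/dt de x(t), encontramos v(t) = 20·cos(4·t). Derivando la velocidad, obtenemos la aceleración: a(t) = -80·sin(4·t). Tenemos la aceleración a(t) = -80·sin(4·t). Sustituyendo t = pi/4: a(pi/4) = 0.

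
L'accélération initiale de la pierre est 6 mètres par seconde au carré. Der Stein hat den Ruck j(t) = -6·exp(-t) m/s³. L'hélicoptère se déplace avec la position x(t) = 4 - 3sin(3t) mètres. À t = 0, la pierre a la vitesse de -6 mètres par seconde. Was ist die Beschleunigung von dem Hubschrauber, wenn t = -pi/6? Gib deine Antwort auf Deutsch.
Wir müssen unsere Gleichung für die Position x(t) = 4 - 3·sin(3·t) 2-mal ableiten. Mit d/dt von x(t) finden wir v(t) = -9·cos(3·t). Durch Ableiten von der Geschwindigkeit erhalten wir die Beschleunigung: a(t) = 27·sin(3·t). Wir haben die Beschleunigung a(t) = 27·sin(3·t). Durch Einsetzen von t = -pi/6: a(-pi/6) = -27.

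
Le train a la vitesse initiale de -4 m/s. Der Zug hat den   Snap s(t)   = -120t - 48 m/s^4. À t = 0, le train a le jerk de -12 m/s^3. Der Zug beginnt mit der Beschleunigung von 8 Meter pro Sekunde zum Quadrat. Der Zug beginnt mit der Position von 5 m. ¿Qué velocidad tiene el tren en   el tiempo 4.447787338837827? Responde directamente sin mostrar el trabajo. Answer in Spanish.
v(4.447787338837827) = -2747.83080298924.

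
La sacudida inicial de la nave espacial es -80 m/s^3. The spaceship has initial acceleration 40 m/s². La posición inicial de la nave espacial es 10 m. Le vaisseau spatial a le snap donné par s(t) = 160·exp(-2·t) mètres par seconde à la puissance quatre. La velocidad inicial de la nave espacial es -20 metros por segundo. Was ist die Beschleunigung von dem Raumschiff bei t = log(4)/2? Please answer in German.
Wir müssen die Stammfunktion unserer Gleichung für den Snap s(t) = 160·exp(-2·t) 2-mal finden. Durch Integration von dem Snap und Verwendung der Anfangsbedingung j(0) = -80, erhalten wir j(t) = -80·exp(-2·t). Mit ∫j(t)dt und Anwendung von a(0) = 40, finden wir a(t) = 40·exp(-2·t). Aus der Gleichung für die Beschleunigung a(t) = 40·exp(-2·t), setzen wir t = log(4)/2 ein und erhalten a = 10.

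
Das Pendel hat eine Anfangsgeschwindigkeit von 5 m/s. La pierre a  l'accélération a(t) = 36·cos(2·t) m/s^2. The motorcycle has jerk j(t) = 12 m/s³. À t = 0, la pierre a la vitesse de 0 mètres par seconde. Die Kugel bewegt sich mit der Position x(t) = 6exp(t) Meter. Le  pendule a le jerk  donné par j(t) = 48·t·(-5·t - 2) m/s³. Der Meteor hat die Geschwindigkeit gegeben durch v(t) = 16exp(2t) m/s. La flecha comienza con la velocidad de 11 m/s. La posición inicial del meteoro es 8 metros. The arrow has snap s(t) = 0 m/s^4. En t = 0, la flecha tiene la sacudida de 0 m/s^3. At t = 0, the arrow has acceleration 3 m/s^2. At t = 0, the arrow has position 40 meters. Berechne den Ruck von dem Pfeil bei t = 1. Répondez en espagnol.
Para resolver esto, necesitamos tomar 1 integral de nuestra ecuación del snap s(t) = 0. La antiderivada del snap es la sacudida. Usando j(0) = 0, obtenemos j(t) = 0. Tenemos la sacudida j(t) = 0. Sustituyendo t = 1: j(1) = 0.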